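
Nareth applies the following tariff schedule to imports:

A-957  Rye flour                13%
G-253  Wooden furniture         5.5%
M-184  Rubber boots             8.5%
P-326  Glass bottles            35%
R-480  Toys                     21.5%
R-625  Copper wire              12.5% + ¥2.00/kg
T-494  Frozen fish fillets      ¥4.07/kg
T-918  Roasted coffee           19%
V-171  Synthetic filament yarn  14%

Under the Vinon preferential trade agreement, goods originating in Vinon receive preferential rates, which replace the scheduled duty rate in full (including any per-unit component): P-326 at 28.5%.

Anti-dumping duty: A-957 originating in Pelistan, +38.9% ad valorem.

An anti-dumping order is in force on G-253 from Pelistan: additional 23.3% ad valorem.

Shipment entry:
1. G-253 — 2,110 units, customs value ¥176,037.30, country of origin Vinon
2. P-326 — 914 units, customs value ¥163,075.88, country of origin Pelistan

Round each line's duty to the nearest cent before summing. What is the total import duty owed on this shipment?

Line 1 (G-253, Vinon, 2,110 units, ¥176,037.30):
Base rate for G-253 is 5.5%.
Origin Vinon is the FTA partner but G-253 is not on the preference list; base rate stands.
The additional-duty order on G-253 targets Pelistan, not Vinon; it does not apply.
Duty = ¥176,037.30 × 5.5% = ¥9,682.05.
Line 2 (P-326, Pelistan, 914 units, ¥163,075.88):
Base rate for P-326 is 35%.
P-326 has an FTA preferential rate, but origin Pelistan is not Vinon; base rate stands.
Duty = ¥163,075.88 × 35% = ¥57,076.56.
Total = ¥9,682.05 + ¥57,076.56 = ¥66,758.61.

¥66,758.61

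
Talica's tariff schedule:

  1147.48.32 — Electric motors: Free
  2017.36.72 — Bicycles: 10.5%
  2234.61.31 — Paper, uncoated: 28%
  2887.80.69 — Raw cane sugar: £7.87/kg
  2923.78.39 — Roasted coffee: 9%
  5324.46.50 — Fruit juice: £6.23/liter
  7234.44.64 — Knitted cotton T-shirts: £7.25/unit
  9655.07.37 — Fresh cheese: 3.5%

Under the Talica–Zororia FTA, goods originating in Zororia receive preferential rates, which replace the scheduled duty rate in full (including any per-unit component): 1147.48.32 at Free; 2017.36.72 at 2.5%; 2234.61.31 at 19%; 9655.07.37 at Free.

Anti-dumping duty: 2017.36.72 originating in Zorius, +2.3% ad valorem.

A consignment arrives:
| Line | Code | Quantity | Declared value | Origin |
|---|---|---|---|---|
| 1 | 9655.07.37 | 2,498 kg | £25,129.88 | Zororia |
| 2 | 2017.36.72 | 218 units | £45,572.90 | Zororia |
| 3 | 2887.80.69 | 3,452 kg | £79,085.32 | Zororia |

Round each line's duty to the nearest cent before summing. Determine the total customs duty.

Line 1 (9655.07.37, Zororia, 2,498 kg, £25,129.88):
Base rate for 9655.07.37 is 3.5%.
Origin Zororia qualifies under the Talica–Zororia agreement and 9655.07.37 is covered: preferential rate Free applies instead.
Duty = £25,129.88 × 0% = £0.00.
Line 2 (2017.36.72, Zororia, 218 units, £45,572.90):
Base rate for 2017.36.72 is 10.5%.
Origin Zororia qualifies under the Talica–Zororia agreement and 2017.36.72 is covered: preferential rate 2.5% applies instead.
The additional-duty order on 2017.36.72 targets Zorius, not Zororia; it does not apply.
Duty = £45,572.90 × 2.5% = £1,139.32.
Line 3 (2887.80.69, Zororia, 3,452 kg, £79,085.32):
Base rate for 2887.80.69 is £7.87/kg.
Origin Zororia is the FTA partner but 2887.80.69 is not on the preference list; base rate stands.
Duty = 3,452 × £7.87 = £27,167.24.
Total = £0.00 + £1,139.32 + £27,167.24 = £28,306.56.

£28,306.56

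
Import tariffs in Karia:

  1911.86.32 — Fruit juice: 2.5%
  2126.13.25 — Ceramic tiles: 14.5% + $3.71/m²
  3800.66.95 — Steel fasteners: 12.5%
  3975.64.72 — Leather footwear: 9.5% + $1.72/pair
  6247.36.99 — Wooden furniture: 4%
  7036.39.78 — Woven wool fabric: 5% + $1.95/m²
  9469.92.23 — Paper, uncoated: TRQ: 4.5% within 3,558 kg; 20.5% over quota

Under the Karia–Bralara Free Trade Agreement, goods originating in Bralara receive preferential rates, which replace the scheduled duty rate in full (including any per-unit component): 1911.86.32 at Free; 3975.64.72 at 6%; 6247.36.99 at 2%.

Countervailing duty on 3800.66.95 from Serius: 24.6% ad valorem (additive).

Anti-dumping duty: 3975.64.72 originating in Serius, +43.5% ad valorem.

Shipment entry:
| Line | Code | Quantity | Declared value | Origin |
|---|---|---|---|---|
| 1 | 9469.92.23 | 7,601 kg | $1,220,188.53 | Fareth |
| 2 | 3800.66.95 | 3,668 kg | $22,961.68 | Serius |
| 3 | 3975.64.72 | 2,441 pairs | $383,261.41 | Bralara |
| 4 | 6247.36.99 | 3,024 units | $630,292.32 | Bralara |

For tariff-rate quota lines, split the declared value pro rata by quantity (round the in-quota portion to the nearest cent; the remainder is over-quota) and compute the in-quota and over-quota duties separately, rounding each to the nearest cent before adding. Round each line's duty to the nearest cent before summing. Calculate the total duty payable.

$202,872.44

Line 1 (9469.92.23, Fareth, 7,601 kg, $1,220,188.53):
Code 9469.92.23 is under a tariff-rate quota (threshold 3,558 kg). In-quota: 3,558 kg at 4.5%; over-quota: 4,043 kg at 20.5%.
Pro-rata value split: in-quota = $1,220,188.53 × 3,558/7,601 = $571,165.74; over-quota = $1,220,188.53 − $571,165.74 = $649,022.79.
In-quota duty = $571,165.74 × 4.5% = $25,702.46. Over-quota duty = $649,022.79 × 20.5% = $133,049.67.
Line duty = $25,702.46 + $133,049.67 = $158,752.13.
Line 2 (3800.66.95, Serius, 3,668 kg, $22,961.68):
Base rate for 3800.66.95 is 12.5%.
Additional duty on 3800.66.95 from Serius: +24.6%. Applied ad valorem rate: 12.5% + 24.6% = 37.1%.
Duty = $22,961.68 × 37.1% = $8,518.78.
Line 3 (3975.64.72, Bralara, 2,441 pairs, $383,261.41):
Base rate for 3975.64.72 is 9.5% + $1.72/pair.
Origin Bralara qualifies under the Karia–Bralara agreement and 3975.64.72 is covered: preferential rate 6% applies instead.
The additional-duty order on 3975.64.72 targets Serius, not Bralara; it does not apply.
Duty = $383,261.41 × 6% = $22,995.68.
Line 4 (6247.36.99, Bralara, 3,024 units, $630,292.32):
Base rate for 6247.36.99 is 4%.
Origin Bralara qualifies under the Karia–Bralara agreement and 6247.36.99 is covered: preferential rate 2% applies instead.
Duty = $630,292.32 × 2% = $12,605.85.
Total = $158,752.13 + $8,518.78 + $22,995.68 + $12,605.85 = $202,872.44.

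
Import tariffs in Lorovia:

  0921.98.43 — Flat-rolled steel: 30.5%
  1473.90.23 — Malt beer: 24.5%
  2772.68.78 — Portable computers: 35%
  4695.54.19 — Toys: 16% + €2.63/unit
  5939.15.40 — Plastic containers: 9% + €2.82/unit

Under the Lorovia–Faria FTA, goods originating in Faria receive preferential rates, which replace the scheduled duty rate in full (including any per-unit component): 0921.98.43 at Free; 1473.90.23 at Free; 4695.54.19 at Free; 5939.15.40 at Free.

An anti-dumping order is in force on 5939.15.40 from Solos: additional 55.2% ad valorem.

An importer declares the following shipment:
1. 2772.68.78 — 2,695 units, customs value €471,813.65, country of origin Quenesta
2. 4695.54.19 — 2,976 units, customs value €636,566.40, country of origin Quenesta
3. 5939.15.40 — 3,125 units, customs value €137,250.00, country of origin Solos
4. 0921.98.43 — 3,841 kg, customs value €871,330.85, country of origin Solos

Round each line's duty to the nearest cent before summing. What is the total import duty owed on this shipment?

€637,495.19

Line 1 (2772.68.78, Quenesta, 2,695 units, €471,813.65):
Base rate for 2772.68.78 is 35%.
Duty = €471,813.65 × 35% = €165,134.78.
Line 2 (4695.54.19, Quenesta, 2,976 units, €636,566.40):
Base rate for 4695.54.19 is 16% + €2.63/unit.
4695.54.19 has an FTA preferential rate, but origin Quenesta is not Faria; base rate stands.
Duty = €636,566.40 × 16% + 2,976 × €2.63 = €109,677.50.
Line 3 (5939.15.40, Solos, 3,125 units, €137,250.00):
Base rate for 5939.15.40 is 9% + €2.82/unit.
5939.15.40 has an FTA preferential rate, but origin Solos is not Faria; base rate stands.
Additional duty on 5939.15.40 from Solos: +55.2%. Applied ad valorem rate: 9% + 55.2% = 64.2%.
Duty = €137,250.00 × 64.2% + 3,125 × €2.82 = €96,927.00.
Line 4 (0921.98.43, Solos, 3,841 kg, €871,330.85):
Base rate for 0921.98.43 is 30.5%.
0921.98.43 has an FTA preferential rate, but origin Solos is not Faria; base rate stands.
Duty = €871,330.85 × 30.5% = €265,755.91.
Total = €165,134.78 + €109,677.50 + €96,927.00 + €265,755.91 = €637,495.19.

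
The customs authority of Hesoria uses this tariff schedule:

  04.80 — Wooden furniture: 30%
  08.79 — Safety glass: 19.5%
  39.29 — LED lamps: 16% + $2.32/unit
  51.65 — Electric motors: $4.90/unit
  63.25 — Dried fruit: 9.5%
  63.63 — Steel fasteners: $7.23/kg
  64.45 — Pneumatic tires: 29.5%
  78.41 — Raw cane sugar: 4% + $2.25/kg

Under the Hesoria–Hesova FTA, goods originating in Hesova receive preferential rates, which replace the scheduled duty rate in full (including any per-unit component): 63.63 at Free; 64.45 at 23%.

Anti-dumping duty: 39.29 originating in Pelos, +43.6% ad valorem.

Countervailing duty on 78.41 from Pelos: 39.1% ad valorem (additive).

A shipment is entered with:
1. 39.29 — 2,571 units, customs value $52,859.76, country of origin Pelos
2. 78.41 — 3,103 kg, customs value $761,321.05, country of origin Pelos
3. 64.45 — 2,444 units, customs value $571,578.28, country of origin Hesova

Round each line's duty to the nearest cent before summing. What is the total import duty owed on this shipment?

Line 1 (39.29, Pelos, 2,571 units, $52,859.76):
Base rate for 39.29 is 16% + $2.32/unit.
Additional duty on 39.29 from Pelos: +43.6%. Applied ad valorem rate: 16% + 43.6% = 59.6%.
Duty = $52,859.76 × 59.6% + 2,571 × $2.32 = $37,469.14.
Line 2 (78.41, Pelos, 3,103 kg, $761,321.05):
Base rate for 78.41 is 4% + $2.25/kg.
Additional duty on 78.41 from Pelos: +39.1%. Applied ad valorem rate: 4% + 39.1% = 43.1%.
Duty = $761,321.05 × 43.1% + 3,103 × $2.25 = $335,111.12.
Line 3 (64.45, Hesova, 2,444 units, $571,578.28):
Base rate for 64.45 is 29.5%.
Origin Hesova qualifies under the Hesoria–Hesova agreement and 64.45 is covered: preferential rate 23% applies instead.
Duty = $571,578.28 × 23% = $131,463.00.
Total = $37,469.14 + $335,111.12 + $131,463.00 = $504,043.26.

$504,043.26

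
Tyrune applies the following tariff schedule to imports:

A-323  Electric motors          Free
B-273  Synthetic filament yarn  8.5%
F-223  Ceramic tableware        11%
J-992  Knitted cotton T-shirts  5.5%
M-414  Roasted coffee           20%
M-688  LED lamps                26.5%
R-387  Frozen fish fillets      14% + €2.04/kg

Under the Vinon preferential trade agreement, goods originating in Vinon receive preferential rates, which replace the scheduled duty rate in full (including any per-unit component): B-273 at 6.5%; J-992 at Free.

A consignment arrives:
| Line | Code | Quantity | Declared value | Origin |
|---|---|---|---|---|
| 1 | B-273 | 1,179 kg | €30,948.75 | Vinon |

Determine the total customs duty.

€2,011.67

Line 1 (B-273, Vinon, 1,179 kg, €30,948.75):
Base rate for B-273 is 8.5%.
Origin Vinon qualifies under the Tyrune–Vinon agreement and B-273 is covered: preferential rate 6.5% applies instead.
Duty = €30,948.75 × 6.5% = €2,011.67.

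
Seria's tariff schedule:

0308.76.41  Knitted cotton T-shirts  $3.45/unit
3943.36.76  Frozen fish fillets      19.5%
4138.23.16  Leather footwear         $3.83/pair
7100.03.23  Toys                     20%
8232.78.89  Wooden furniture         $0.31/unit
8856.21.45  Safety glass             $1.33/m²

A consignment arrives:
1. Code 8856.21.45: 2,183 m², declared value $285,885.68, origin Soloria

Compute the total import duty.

Line 1 (8856.21.45, Soloria, 2,183 m², $285,885.68):
Base rate for 8856.21.45 is $1.33/m².
Duty = 2,183 × $1.33 = $2,903.39.

$2,903.39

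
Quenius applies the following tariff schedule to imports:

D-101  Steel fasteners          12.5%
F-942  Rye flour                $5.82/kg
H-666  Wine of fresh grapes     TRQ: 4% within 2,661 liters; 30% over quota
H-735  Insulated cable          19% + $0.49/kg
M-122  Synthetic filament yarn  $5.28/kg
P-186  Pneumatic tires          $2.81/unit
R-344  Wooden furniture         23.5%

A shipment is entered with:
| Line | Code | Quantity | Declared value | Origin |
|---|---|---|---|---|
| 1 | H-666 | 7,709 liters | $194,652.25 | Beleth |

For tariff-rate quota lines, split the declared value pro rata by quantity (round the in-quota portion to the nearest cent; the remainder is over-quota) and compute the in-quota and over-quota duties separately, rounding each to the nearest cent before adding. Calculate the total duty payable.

$40,926.21

Line 1 (H-666, Beleth, 7,709 liters, $194,652.25):
Code H-666 is under a tariff-rate quota (threshold 2,661 liters). In-quota: 2,661 liters at 4%; over-quota: 5,048 liters at 30%.
Pro-rata value split: in-quota = $194,652.25 × 2,661/7,709 = $67,190.25; over-quota = $194,652.25 − $67,190.25 = $127,462.00.
In-quota duty = $67,190.25 × 4% = $2,687.61. Over-quota duty = $127,462.00 × 30% = $38,238.60.
Line duty = $2,687.61 + $38,238.60 = $40,926.21.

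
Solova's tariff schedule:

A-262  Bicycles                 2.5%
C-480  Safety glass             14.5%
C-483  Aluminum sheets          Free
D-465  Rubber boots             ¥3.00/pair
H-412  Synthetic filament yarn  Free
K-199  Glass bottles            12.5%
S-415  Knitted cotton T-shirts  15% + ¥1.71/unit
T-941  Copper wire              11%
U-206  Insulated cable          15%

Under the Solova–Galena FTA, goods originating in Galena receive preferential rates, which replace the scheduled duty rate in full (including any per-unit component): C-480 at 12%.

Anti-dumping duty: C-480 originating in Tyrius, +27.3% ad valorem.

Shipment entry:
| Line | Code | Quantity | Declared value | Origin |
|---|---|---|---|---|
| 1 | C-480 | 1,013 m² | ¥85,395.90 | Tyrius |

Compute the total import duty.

¥35,695.49

Line 1 (C-480, Tyrius, 1,013 m², ¥85,395.90):
Base rate for C-480 is 14.5%.
C-480 has an FTA preferential rate, but origin Tyrius is not Galena; base rate stands.
Additional duty on C-480 from Tyrius: +27.3%. Applied ad valorem rate: 14.5% + 27.3% = 41.8%.
Duty = ¥85,395.90 × 41.8% = ¥35,695.49.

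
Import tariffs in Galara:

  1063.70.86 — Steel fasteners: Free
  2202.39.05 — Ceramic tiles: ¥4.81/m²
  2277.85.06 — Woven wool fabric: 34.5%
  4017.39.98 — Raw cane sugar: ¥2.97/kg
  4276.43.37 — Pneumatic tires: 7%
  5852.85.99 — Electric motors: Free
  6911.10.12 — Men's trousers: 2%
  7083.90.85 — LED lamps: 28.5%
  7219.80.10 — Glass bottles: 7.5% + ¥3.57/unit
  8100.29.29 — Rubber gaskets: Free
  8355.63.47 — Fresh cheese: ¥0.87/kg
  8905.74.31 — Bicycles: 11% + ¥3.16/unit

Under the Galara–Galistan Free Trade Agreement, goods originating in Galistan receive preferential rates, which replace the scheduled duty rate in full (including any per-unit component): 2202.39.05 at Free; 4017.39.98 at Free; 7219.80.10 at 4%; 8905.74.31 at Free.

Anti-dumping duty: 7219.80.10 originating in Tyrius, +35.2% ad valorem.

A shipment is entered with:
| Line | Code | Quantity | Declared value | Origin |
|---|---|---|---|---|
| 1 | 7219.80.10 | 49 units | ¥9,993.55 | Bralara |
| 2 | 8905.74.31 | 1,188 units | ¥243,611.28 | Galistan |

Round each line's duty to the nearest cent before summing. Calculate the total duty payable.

Line 1 (7219.80.10, Bralara, 49 units, ¥9,993.55):
Base rate for 7219.80.10 is 7.5% + ¥3.57/unit.
7219.80.10 has an FTA preferential rate, but origin Bralara is not Galistan; base rate stands.
The additional-duty order on 7219.80.10 targets Tyrius, not Bralara; it does not apply.
Duty = ¥9,993.55 × 7.5% + 49 × ¥3.57 = ¥924.45.
Line 2 (8905.74.31, Galistan, 1,188 units, ¥243,611.28):
Base rate for 8905.74.31 is 11% + ¥3.16/unit.
Origin Galistan qualifies under the Galara–Galistan agreement and 8905.74.31 is covered: preferential rate Free applies instead.
Duty = ¥243,611.28 × 0% = ¥0.00.
Total = ¥924.45 + ¥0.00 = ¥924.45.

¥924.45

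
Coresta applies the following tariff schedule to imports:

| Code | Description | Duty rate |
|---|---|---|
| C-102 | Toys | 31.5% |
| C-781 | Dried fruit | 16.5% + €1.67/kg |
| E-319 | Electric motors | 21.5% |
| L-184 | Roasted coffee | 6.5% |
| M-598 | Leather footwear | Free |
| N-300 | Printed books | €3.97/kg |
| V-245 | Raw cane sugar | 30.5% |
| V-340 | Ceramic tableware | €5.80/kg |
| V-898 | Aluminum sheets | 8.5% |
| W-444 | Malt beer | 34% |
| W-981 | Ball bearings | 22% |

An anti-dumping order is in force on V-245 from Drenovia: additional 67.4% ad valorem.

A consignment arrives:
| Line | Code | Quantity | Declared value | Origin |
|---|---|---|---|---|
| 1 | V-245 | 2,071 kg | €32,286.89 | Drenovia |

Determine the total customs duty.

Line 1 (V-245, Drenovia, 2,071 kg, €32,286.89):
Base rate for V-245 is 30.5%.
Additional duty on V-245 from Drenovia: +67.4%. Applied ad valorem rate: 30.5% + 67.4% = 97.9%.
Duty = €32,286.89 × 97.9% = €31,608.87.

€31,608.87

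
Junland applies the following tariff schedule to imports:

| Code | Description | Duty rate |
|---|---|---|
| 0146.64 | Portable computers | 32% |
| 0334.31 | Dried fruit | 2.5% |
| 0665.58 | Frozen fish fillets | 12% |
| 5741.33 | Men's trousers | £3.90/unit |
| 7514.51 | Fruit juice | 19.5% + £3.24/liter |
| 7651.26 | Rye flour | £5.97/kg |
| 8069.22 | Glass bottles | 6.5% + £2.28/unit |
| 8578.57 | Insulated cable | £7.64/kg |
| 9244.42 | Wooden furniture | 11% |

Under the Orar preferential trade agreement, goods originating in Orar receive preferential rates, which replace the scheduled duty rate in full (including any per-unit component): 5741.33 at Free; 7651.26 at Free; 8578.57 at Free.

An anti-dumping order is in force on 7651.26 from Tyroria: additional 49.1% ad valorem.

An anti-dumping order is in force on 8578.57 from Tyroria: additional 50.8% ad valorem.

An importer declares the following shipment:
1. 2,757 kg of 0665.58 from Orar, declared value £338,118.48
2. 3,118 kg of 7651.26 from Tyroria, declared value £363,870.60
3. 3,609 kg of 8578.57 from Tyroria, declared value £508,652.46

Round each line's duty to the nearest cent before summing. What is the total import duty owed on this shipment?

£523,817.35

Line 1 (0665.58, Orar, 2,757 kg, £338,118.48):
Base rate for 0665.58 is 12%.
Origin Orar is the FTA partner but 0665.58 is not on the preference list; base rate stands.
Duty = £338,118.48 × 12% = £40,574.22.
Line 2 (7651.26, Tyroria, 3,118 kg, £363,870.60):
Base rate for 7651.26 is £5.97/kg.
7651.26 has an FTA preferential rate, but origin Tyroria is not Orar; base rate stands.
Additional duty on 7651.26 from Tyroria: +49.1% ad valorem. Applied ad valorem rate = 49.1%.
Duty = £363,870.60 × 49.1% + 3,118 × £5.97 = £197,274.92.
Line 3 (8578.57, Tyroria, 3,609 kg, £508,652.46):
Base rate for 8578.57 is £7.64/kg.
8578.57 has an FTA preferential rate, but origin Tyroria is not Orar; base rate stands.
Additional duty on 8578.57 from Tyroria: +50.8% ad valorem. Applied ad valorem rate = 50.8%.
Duty = £508,652.46 × 50.8% + 3,609 × £7.64 = £285,968.21.
Total = £40,574.22 + £197,274.92 + £285,968.21 = £523,817.35.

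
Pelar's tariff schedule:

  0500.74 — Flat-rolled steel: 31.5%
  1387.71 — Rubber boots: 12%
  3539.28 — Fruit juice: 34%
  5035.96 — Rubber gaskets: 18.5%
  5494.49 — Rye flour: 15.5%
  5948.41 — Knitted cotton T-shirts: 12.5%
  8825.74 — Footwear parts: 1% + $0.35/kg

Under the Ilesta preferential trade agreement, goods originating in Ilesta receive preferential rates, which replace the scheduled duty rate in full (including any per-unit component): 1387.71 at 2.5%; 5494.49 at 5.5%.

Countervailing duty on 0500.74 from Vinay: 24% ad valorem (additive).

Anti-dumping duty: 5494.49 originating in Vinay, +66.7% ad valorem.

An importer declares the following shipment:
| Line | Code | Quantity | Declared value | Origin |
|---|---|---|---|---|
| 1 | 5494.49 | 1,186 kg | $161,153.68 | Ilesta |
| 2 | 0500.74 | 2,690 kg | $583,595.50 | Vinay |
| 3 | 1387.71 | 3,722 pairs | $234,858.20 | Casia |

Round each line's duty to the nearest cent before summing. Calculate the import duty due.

$360,941.93

Line 1 (5494.49, Ilesta, 1,186 kg, $161,153.68):
Base rate for 5494.49 is 15.5%.
Origin Ilesta qualifies under the Pelar–Ilesta agreement and 5494.49 is covered: preferential rate 5.5% applies instead.
The additional-duty order on 5494.49 targets Vinay, not Ilesta; it does not apply.
Duty = $161,153.68 × 5.5% = $8,863.45.
Line 2 (0500.74, Vinay, 2,690 kg, $583,595.50):
Base rate for 0500.74 is 31.5%.
Additional duty on 0500.74 from Vinay: +24%. Applied ad valorem rate: 31.5% + 24% = 55.5%.
Duty = $583,595.50 × 55.5% = $323,895.50.
Line 3 (1387.71, Casia, 3,722 pairs, $234,858.20):
Base rate for 1387.71 is 12%.
1387.71 has an FTA preferential rate, but origin Casia is not Ilesta; base rate stands.
Duty = $234,858.20 × 12% = $28,182.98.
Total = $8,863.45 + $323,895.50 + $28,182.98 = $360,941.93.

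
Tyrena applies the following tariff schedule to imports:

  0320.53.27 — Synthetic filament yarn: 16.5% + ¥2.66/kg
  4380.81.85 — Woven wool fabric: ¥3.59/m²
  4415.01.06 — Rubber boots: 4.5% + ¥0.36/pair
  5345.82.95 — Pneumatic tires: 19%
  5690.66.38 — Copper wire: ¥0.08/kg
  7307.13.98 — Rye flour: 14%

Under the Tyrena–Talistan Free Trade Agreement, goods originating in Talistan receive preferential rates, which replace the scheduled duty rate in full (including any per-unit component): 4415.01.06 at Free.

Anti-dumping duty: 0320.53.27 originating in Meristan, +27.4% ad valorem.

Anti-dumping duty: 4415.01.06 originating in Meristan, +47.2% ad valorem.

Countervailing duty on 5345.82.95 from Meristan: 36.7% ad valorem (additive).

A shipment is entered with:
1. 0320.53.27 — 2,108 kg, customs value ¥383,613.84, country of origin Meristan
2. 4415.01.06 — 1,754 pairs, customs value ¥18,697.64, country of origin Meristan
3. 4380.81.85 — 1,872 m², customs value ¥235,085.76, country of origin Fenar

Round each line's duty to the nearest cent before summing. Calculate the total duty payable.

Line 1 (0320.53.27, Meristan, 2,108 kg, ¥383,613.84):
Base rate for 0320.53.27 is 16.5% + ¥2.66/kg.
Additional duty on 0320.53.27 from Meristan: +27.4%. Applied ad valorem rate: 16.5% + 27.4% = 43.9%.
Duty = ¥383,613.84 × 43.9% + 2,108 × ¥2.66 = ¥174,013.76.
Line 2 (4415.01.06, Meristan, 1,754 pairs, ¥18,697.64):
Base rate for 4415.01.06 is 4.5% + ¥0.36/pair.
4415.01.06 has an FTA preferential rate, but origin Meristan is not Talistan; base rate stands.
Additional duty on 4415.01.06 from Meristan: +47.2%. Applied ad valorem rate: 4.5% + 47.2% = 51.7%.
Duty = ¥18,697.64 × 51.7% + 1,754 × ¥0.36 = ¥10,298.12.
Line 3 (4380.81.85, Fenar, 1,872 m², ¥235,085.76):
Base rate for 4380.81.85 is ¥3.59/m².
Duty = 1,872 × ¥3.59 = ¥6,720.48.
Total = ¥174,013.76 + ¥10,298.12 + ¥6,720.48 = ¥191,032.36.

¥191,032.36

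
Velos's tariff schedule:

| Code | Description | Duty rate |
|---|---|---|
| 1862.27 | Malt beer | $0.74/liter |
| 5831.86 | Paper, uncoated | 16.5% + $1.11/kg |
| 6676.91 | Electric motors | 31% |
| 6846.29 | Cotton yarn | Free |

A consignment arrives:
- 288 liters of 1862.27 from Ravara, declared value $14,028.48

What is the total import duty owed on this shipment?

$213.12

Line 1 (1862.27, Ravara, 288 liters, $14,028.48):
Base rate for 1862.27 is $0.74/liter.
Duty = 288 × $0.74 = $213.12.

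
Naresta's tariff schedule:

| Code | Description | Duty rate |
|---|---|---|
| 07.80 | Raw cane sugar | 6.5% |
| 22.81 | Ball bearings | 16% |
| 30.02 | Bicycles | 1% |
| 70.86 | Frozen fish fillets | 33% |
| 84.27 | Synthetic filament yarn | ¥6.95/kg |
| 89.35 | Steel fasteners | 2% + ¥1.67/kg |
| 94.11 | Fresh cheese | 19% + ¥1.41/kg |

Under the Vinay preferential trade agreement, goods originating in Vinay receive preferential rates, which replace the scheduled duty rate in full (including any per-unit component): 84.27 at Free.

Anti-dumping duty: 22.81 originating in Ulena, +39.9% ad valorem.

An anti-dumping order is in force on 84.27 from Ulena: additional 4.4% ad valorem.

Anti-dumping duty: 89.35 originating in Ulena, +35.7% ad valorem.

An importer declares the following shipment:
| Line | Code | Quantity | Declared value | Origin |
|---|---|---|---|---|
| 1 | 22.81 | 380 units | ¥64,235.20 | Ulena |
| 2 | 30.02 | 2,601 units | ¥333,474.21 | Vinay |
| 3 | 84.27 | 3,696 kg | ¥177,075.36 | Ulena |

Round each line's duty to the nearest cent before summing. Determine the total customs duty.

¥72,720.74

Line 1 (22.81, Ulena, 380 units, ¥64,235.20):
Base rate for 22.81 is 16%.
Additional duty on 22.81 from Ulena: +39.9%. Applied ad valorem rate: 16% + 39.9% = 55.9%.
Duty = ¥64,235.20 × 55.9% = ¥35,907.48.
Line 2 (30.02, Vinay, 2,601 units, ¥333,474.21):
Base rate for 30.02 is 1%.
Origin Vinay is the FTA partner but 30.02 is not on the preference list; base rate stands.
Duty = ¥333,474.21 × 1% = ¥3,334.74.
Line 3 (84.27, Ulena, 3,696 kg, ¥177,075.36):
Base rate for 84.27 is ¥6.95/kg.
84.27 has an FTA preferential rate, but origin Ulena is not Vinay; base rate stands.
Additional duty on 84.27 from Ulena: +4.4% ad valorem. Applied ad valorem rate = 4.4%.
Duty = ¥177,075.36 × 4.4% + 3,696 × ¥6.95 = ¥33,478.52.
Total = ¥35,907.48 + ¥3,334.74 + ¥33,478.52 = ¥72,720.74.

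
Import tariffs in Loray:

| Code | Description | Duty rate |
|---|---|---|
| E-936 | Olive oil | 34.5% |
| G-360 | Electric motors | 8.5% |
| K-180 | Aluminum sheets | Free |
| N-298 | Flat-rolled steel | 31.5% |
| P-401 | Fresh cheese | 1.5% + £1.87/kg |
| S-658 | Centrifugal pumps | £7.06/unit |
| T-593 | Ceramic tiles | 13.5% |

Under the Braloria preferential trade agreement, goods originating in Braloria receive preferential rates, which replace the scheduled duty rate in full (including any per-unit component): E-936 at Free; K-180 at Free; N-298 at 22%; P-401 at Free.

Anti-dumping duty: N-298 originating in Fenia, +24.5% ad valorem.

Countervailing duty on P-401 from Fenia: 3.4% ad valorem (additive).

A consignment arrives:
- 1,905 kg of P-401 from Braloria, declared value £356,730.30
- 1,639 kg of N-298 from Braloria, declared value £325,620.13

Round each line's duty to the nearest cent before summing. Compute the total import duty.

£71,636.43

Line 1 (P-401, Braloria, 1,905 kg, £356,730.30):
Base rate for P-401 is 1.5% + £1.87/kg.
Origin Braloria qualifies under the Loray–Braloria agreement and P-401 is covered: preferential rate Free applies instead.
The additional-duty order on P-401 targets Fenia, not Braloria; it does not apply.
Duty = £356,730.30 × 0% = £0.00.
Line 2 (N-298, Braloria, 1,639 kg, £325,620.13):
Base rate for N-298 is 31.5%.
Origin Braloria qualifies under the Loray–Braloria agreement and N-298 is covered: preferential rate 22% applies instead.
The additional-duty order on N-298 targets Fenia, not Braloria; it does not apply.
Duty = £325,620.13 × 22% = £71,636.43.
Total = £0.00 + £71,636.43 = £71,636.43.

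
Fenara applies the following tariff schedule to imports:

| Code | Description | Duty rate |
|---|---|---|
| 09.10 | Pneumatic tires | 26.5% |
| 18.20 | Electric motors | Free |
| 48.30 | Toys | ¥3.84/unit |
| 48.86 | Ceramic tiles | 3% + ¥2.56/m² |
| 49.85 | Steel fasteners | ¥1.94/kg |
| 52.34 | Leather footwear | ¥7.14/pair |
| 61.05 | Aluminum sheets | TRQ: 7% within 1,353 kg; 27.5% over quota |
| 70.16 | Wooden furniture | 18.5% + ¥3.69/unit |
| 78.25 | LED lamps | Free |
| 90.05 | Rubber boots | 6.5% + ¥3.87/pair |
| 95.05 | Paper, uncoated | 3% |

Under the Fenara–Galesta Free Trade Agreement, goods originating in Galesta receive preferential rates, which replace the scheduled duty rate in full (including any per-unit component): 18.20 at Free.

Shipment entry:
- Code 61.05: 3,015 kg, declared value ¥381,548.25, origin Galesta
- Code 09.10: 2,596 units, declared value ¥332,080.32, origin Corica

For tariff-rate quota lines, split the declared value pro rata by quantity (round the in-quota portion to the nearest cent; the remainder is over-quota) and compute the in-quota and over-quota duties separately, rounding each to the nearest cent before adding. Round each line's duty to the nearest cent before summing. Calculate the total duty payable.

Line 1 (61.05, Galesta, 3,015 kg, ¥381,548.25):
Code 61.05 is under a tariff-rate quota (threshold 1,353 kg). In-quota: 1,353 kg at 7%; over-quota: 1,662 kg at 27.5%.
Pro-rata value split: in-quota = ¥381,548.25 × 1,353/3,015 = ¥171,222.15; over-quota = ¥381,548.25 − ¥171,222.15 = ¥210,326.10.
In-quota duty = ¥171,222.15 × 7% = ¥11,985.55. Over-quota duty = ¥210,326.10 × 27.5% = ¥57,839.68.
Line duty = ¥11,985.55 + ¥57,839.68 = ¥69,825.23.
Line 2 (09.10, Corica, 2,596 units, ¥332,080.32):
Base rate for 09.10 is 26.5%.
Duty = ¥332,080.32 × 26.5% = ¥88,001.28.
Total = ¥69,825.23 + ¥88,001.28 = ¥157,826.51.

¥157,826.51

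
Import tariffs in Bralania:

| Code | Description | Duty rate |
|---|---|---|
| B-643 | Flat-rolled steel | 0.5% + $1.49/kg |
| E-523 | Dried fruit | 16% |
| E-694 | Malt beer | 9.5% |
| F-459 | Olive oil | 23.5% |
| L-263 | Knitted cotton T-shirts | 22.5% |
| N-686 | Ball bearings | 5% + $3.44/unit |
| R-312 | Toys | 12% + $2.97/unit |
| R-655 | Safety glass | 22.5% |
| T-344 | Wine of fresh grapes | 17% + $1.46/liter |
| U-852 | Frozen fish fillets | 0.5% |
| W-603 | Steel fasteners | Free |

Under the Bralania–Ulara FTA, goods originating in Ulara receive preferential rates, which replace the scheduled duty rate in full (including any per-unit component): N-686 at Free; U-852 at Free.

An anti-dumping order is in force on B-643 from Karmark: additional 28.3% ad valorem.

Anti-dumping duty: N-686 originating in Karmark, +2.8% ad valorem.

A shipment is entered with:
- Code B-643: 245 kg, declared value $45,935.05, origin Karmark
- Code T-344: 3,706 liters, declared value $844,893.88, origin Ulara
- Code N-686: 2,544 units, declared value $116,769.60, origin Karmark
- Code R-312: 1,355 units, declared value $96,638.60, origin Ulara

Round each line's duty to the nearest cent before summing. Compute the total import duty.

$196,117.43

Line 1 (B-643, Karmark, 245 kg, $45,935.05):
Base rate for B-643 is 0.5% + $1.49/kg.
Additional duty on B-643 from Karmark: +28.3%. Applied ad valorem rate: 0.5% + 28.3% = 28.8%.
Duty = $45,935.05 × 28.8% + 245 × $1.49 = $13,594.34.
Line 2 (T-344, Ulara, 3,706 liters, $844,893.88):
Base rate for T-344 is 17% + $1.46/liter.
Origin Ulara is the FTA partner but T-344 is not on the preference list; base rate stands.
Duty = $844,893.88 × 17% + 3,706 × $1.46 = $149,042.72.
Line 3 (N-686, Karmark, 2,544 units, $116,769.60):
Base rate for N-686 is 5% + $3.44/unit.
N-686 has an FTA preferential rate, but origin Karmark is not Ulara; base rate stands.
Additional duty on N-686 from Karmark: +2.8%. Applied ad valorem rate: 5% + 2.8% = 7.8%.
Duty = $116,769.60 × 7.8% + 2,544 × $3.44 = $17,859.39.
Line 4 (R-312, Ulara, 1,355 units, $96,638.60):
Base rate for R-312 is 12% + $2.97/unit.
Origin Ulara is the FTA partner but R-312 is not on the preference list; base rate stands.
Duty = $96,638.60 × 12% + 1,355 × $2.97 = $15,620.98.
Total = $13,594.34 + $149,042.72 + $17,859.39 + $15,620.98 = $196,117.43.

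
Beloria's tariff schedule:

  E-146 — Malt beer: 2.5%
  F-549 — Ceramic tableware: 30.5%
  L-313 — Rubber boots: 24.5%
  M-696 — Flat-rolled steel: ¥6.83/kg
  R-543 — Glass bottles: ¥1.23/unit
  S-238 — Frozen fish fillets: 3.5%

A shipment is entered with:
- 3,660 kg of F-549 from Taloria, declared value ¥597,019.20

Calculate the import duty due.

¥182,090.86

Line 1 (F-549, Taloria, 3,660 kg, ¥597,019.20):
Base rate for F-549 is 30.5%.
Duty = ¥597,019.20 × 30.5% = ¥182,090.86.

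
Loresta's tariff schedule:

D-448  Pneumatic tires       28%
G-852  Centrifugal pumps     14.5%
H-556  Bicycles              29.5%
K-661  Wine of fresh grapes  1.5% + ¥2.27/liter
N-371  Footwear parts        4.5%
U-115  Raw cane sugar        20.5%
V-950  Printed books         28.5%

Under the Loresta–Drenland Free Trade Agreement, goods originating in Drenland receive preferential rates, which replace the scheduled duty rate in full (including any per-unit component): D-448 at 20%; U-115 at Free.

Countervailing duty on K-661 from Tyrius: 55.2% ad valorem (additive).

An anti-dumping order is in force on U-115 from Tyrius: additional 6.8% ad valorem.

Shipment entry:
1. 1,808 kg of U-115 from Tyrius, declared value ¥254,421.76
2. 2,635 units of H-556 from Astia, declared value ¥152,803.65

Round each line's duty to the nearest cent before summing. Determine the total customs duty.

¥114,534.22

Line 1 (U-115, Tyrius, 1,808 kg, ¥254,421.76):
Base rate for U-115 is 20.5%.
U-115 has an FTA preferential rate, but origin Tyrius is not Drenland; base rate stands.
Additional duty on U-115 from Tyrius: +6.8%. Applied ad valorem rate: 20.5% + 6.8% = 27.3%.
Duty = ¥254,421.76 × 27.3% = ¥69,457.14.
Line 2 (H-556, Astia, 2,635 units, ¥152,803.65):
Base rate for H-556 is 29.5%.
Duty = ¥152,803.65 × 29.5% = ¥45,077.08.
Total = ¥69,457.14 + ¥45,077.08 = ¥114,534.22.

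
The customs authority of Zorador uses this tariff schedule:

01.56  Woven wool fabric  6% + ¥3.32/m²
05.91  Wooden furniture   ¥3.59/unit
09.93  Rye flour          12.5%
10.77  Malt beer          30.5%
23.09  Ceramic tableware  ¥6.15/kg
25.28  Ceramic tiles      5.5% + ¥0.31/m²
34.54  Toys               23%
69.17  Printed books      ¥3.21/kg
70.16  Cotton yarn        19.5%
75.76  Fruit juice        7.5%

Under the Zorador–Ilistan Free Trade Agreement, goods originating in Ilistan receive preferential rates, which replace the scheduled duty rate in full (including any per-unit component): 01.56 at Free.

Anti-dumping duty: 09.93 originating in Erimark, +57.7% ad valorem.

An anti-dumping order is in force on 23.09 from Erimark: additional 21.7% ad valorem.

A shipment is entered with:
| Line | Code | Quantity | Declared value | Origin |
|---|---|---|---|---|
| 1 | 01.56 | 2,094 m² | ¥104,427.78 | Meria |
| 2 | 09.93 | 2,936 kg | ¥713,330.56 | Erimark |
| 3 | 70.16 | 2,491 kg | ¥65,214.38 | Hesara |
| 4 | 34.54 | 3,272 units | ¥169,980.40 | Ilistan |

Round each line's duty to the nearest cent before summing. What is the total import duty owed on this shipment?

¥565,788.09

Line 1 (01.56, Meria, 2,094 m², ¥104,427.78):
Base rate for 01.56 is 6% + ¥3.32/m².
01.56 has an FTA preferential rate, but origin Meria is not Ilistan; base rate stands.
Duty = ¥104,427.78 × 6% + 2,094 × ¥3.32 = ¥13,217.75.
Line 2 (09.93, Erimark, 2,936 kg, ¥713,330.56):
Base rate for 09.93 is 12.5%.
Additional duty on 09.93 from Erimark: +57.7%. Applied ad valorem rate: 12.5% + 57.7% = 70.2%.
Duty = ¥713,330.56 × 70.2% = ¥500,758.05.
Line 3 (70.16, Hesara, 2,491 kg, ¥65,214.38):
Base rate for 70.16 is 19.5%.
Duty = ¥65,214.38 × 19.5% = ¥12,716.80.
Line 4 (34.54, Ilistan, 3,272 units, ¥169,980.40):
Base rate for 34.54 is 23%.
Origin Ilistan is the FTA partner but 34.54 is not on the preference list; base rate stands.
Duty = ¥169,980.40 × 23% = ¥39,095.49.
Total = ¥13,217.75 + ¥500,758.05 + ¥12,716.80 + ¥39,095.49 = ¥565,788.09.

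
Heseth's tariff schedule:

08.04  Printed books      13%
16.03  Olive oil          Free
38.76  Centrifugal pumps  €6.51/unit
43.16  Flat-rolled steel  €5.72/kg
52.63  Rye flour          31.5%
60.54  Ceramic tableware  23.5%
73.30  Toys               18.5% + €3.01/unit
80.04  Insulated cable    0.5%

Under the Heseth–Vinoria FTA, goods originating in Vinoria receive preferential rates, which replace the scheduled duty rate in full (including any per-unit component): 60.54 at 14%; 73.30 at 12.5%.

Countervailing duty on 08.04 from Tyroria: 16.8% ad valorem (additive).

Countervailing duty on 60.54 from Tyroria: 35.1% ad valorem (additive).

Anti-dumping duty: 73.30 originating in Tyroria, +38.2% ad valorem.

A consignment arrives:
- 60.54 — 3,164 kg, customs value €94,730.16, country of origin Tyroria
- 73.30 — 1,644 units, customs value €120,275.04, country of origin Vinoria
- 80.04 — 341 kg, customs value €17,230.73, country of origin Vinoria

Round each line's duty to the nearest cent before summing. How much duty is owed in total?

Line 1 (60.54, Tyroria, 3,164 kg, €94,730.16):
Base rate for 60.54 is 23.5%.
60.54 has an FTA preferential rate, but origin Tyroria is not Vinoria; base rate stands.
Additional duty on 60.54 from Tyroria: +35.1%. Applied ad valorem rate: 23.5% + 35.1% = 58.6%.
Duty = €94,730.16 × 58.6% = €55,511.87.
Line 2 (73.30, Vinoria, 1,644 units, €120,275.04):
Base rate for 73.30 is 18.5% + €3.01/unit.
Origin Vinoria qualifies under the Heseth–Vinoria agreement and 73.30 is covered: preferential rate 12.5% applies instead.
The additional-duty order on 73.30 targets Tyroria, not Vinoria; it does not apply.
Duty = €120,275.04 × 12.5% = €15,034.38.
Line 3 (80.04, Vinoria, 341 kg, €17,230.73):
Base rate for 80.04 is 0.5%.
Origin Vinoria is the FTA partner but 80.04 is not on the preference list; base rate stands.
Duty = €17,230.73 × 0.5% = €86.15.
Total = €55,511.87 + €15,034.38 + €86.15 = €70,632.40.

€70,632.40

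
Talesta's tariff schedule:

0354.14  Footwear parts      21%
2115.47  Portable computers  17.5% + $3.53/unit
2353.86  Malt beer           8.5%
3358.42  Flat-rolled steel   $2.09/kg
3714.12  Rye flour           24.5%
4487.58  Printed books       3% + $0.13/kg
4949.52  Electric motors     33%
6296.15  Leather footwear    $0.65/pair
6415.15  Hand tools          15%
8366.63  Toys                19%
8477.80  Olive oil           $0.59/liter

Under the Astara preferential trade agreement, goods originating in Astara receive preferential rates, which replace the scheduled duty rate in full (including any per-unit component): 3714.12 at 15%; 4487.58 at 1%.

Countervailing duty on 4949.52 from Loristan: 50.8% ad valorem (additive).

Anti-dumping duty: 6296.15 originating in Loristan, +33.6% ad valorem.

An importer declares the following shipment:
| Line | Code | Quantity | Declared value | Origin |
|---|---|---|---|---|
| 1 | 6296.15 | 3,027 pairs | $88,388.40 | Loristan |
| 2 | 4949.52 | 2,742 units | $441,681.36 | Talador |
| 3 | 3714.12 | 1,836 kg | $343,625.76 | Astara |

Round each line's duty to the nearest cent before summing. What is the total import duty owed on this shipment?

Line 1 (6296.15, Loristan, 3,027 pairs, $88,388.40):
Base rate for 6296.15 is $0.65/pair.
Additional duty on 6296.15 from Loristan: +33.6% ad valorem. Applied ad valorem rate = 33.6%.
Duty = $88,388.40 × 33.6% + 3,027 × $0.65 = $31,666.05.
Line 2 (4949.52, Talador, 2,742 units, $441,681.36):
Base rate for 4949.52 is 33%.
The additional-duty order on 4949.52 targets Loristan, not Talador; it does not apply.
Duty = $441,681.36 × 33% = $145,754.85.
Line 3 (3714.12, Astara, 1,836 kg, $343,625.76):
Base rate for 3714.12 is 24.5%.
Origin Astara qualifies under the Talesta–Astara agreement and 3714.12 is covered: preferential rate 15% applies instead.
Duty = $343,625.76 × 15% = $51,543.86.
Total = $31,666.05 + $145,754.85 + $51,543.86 = $228,964.76.

$228,964.76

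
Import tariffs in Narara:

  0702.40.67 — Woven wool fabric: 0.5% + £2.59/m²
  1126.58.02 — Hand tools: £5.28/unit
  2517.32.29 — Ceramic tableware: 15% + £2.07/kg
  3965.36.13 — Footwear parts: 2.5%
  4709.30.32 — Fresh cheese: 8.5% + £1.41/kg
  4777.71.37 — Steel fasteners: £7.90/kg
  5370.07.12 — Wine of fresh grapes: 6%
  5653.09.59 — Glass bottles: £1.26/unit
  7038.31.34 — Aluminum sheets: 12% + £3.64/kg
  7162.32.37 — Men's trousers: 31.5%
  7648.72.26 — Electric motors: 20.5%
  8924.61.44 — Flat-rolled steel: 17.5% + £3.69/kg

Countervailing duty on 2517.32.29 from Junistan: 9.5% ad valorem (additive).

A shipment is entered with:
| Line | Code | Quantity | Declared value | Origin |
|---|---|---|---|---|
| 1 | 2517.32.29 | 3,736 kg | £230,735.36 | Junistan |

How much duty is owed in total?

Line 1 (2517.32.29, Junistan, 3,736 kg, £230,735.36):
Base rate for 2517.32.29 is 15% + £2.07/kg.
Additional duty on 2517.32.29 from Junistan: +9.5%. Applied ad valorem rate: 15% + 9.5% = 24.5%.
Duty = £230,735.36 × 24.5% + 3,736 × £2.07 = £64,263.68.

£64,263.68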